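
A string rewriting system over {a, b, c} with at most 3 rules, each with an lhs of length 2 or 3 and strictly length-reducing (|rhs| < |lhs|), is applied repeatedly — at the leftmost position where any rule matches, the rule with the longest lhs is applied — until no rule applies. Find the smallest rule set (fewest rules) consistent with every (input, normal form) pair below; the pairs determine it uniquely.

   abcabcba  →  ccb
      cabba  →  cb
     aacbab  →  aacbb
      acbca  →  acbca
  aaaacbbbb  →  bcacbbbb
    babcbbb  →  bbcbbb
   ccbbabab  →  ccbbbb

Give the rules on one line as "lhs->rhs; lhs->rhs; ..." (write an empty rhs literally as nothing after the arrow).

  | abcabcba => cabcba => ccba => ccb
  | cabba => cba => cb
  | aacbab => aacbb
  | acbca

aaa->bc; ab->; ba->b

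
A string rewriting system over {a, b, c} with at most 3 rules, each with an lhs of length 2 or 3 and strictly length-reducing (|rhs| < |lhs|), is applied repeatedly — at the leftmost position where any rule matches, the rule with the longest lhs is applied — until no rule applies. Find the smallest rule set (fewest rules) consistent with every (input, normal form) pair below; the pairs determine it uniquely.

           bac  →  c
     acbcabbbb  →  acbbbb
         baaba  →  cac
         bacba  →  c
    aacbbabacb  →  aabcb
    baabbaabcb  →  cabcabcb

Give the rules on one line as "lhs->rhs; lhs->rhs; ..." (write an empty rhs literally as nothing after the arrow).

  | bac => cc => c
  | acbcabbbb => ababbbb => acbbbb
  | baaba => caba => cac
  | bacba => ccba => cba => cc => c

ba->c; cbc->b; cc->c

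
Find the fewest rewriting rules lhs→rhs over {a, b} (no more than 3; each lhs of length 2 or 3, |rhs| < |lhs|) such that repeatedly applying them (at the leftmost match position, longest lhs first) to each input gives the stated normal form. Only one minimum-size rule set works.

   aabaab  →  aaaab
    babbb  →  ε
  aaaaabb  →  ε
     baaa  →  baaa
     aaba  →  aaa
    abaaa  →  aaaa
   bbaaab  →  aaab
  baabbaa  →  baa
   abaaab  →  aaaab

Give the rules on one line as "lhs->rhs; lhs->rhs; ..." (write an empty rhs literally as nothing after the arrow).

  | aabaab => aaaab
  | babbb => bbbb => bb => ε
  | aaaaabb => aaaabb => aaabb => aabb => abb => bb => ε
  | baaa

aba->aa; abb->bb; bb->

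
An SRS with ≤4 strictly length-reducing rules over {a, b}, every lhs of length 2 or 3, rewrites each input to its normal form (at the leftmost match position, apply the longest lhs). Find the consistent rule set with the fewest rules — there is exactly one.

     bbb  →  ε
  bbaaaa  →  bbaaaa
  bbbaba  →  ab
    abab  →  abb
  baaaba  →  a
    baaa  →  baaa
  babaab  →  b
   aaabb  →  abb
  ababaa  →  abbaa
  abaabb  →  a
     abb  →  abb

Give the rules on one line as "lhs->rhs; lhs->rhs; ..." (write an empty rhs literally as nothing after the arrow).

aab->b; aba->ab; bab->; bbb->

  | bbb => ε
  | bbaaaa
  | bbbaba => aba => ab
  | abab => abb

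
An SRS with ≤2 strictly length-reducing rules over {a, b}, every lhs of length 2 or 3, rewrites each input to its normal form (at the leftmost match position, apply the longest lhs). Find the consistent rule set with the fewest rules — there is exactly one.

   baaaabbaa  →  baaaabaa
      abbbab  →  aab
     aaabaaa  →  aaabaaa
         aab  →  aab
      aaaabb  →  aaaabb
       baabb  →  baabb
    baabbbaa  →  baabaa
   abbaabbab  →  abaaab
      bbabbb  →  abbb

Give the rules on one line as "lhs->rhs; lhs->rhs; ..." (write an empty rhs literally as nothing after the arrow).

bab->ab; bba->ba

  | baaaabbaa => baaaabaa
  | abbbab => abbab => abab => aab
  | aaabaaa
  | aab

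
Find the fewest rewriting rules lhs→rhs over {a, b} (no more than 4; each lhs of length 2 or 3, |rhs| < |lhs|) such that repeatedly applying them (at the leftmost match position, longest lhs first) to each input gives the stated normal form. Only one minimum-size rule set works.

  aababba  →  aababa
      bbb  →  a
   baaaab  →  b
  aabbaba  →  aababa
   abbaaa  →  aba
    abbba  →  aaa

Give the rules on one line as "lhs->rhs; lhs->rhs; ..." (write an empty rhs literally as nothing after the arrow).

baa->b; bb->b; bbb->a

  | aababba => aababa
  | bbb => a
  | baaaab => baab => bb => b
  | aabbaba => aababa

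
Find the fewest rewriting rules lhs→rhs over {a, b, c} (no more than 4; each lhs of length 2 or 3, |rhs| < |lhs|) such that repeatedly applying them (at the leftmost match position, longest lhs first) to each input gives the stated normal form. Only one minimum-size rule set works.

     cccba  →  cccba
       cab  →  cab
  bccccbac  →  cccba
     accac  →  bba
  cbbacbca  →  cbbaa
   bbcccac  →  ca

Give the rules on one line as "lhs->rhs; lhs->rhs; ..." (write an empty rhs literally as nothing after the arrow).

  | cccba
  | cab
  | bccccbac => cccbac => cccba
  | accac => bbac => bba

ac->a; acc->bb; bc->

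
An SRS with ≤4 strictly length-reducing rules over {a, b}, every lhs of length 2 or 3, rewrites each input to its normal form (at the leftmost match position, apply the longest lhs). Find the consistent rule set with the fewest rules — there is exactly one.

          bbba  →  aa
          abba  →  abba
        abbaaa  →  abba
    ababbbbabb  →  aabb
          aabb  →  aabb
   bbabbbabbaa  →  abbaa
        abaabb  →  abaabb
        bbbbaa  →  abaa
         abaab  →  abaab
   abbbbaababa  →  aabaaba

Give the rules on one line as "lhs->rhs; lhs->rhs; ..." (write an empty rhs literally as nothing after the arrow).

aaa->a; bab->b; bbb->a

  | bbba => aa
  | abba
  | abbaaa => abba
  | ababbbbabb => abbbbabb => aababb => aabb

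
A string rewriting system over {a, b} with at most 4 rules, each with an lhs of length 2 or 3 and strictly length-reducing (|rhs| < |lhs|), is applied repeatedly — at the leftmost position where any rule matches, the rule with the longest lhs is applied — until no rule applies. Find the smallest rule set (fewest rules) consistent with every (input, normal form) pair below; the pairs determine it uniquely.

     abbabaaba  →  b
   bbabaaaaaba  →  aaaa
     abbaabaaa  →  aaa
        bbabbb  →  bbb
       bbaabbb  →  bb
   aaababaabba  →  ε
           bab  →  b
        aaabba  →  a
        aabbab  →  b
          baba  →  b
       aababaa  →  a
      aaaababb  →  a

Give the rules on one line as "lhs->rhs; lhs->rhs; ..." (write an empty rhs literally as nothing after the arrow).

  | abbabaaba => babaaba => baba => b
  | bbabaaaaaba => baaaaaba => aaaaaba => aaaa
  | abbaabaaa => baabaaa => aabaaa => aaa
  | bbabbb => bbb

ab->; aba->; baa->aa; bba->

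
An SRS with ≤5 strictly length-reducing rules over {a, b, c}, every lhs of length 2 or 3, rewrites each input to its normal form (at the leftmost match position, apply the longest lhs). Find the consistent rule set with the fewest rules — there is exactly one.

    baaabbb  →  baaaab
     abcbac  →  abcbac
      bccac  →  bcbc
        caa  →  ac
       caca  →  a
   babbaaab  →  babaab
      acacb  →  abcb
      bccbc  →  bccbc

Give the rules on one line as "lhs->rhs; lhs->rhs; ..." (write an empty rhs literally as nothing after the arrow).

bb->a; bba->b; ca->b; caa->ac

  | baaabbb => baaaab
  | abcbac
  | bccac => bcbc
  | caa => ac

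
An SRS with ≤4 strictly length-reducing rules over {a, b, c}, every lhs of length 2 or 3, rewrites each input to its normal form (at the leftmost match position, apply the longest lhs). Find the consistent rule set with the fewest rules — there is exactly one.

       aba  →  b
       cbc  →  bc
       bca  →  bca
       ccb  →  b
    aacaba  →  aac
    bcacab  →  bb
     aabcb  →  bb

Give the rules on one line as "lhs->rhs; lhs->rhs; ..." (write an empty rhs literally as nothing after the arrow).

ab->b; ba->b; cb->b; cba->c

  | aba => ba => b
  | cbc => bc
  | bca
  | ccb => cb => b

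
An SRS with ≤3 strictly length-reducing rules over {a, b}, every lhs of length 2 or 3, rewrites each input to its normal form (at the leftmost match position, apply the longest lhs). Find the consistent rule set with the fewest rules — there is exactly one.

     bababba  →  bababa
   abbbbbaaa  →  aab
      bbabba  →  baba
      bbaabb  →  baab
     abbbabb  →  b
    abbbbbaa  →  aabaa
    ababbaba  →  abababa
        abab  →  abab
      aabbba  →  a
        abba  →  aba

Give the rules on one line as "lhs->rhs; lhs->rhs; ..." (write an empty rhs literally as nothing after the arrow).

  | bababba => bababa
  | abbbbbaaa => aabbaaa => aabaaa => aab
  | bbabba => babba => baba
  | bbaabb => baabb => baab

aaa->; bb->b; bbb->a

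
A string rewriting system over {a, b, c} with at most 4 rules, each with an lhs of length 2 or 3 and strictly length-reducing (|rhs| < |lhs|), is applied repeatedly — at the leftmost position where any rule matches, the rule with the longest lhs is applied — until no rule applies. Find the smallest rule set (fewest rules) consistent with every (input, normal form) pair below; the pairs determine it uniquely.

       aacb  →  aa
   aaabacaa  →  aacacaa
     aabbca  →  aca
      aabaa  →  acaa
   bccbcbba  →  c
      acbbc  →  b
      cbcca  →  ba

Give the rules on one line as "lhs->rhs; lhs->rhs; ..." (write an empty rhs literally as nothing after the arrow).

ab->c; bba->ac; cb->; cc->b

  | aacb => aa
  | aaabacaa => aacacaa
  | aabbca => acbca => aca
  | aabaa => acaa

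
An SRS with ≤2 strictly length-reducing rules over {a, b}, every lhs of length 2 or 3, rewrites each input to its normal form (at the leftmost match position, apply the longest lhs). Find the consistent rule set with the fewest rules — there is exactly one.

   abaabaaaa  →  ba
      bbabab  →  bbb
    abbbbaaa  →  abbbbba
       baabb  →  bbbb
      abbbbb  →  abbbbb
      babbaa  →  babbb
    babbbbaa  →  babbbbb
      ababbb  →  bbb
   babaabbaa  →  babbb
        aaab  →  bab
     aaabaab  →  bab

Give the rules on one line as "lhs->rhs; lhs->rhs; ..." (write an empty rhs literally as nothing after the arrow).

aa->b; aba->

  | abaabaaaa => abaaaa => aaa => ba
  | bbabab => bbb
  | abbbbaaa => abbbbba
  | baabb => bbbb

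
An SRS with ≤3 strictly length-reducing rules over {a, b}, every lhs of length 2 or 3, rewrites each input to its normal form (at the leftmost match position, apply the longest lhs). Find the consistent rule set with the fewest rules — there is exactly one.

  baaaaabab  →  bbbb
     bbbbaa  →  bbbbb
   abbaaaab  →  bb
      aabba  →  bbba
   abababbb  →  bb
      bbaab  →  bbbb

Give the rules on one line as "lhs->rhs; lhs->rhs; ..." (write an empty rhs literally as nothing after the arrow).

aa->b; aaa->b; ab->

  | baaaaabab => bbaabab => bbbbab => bbbb
  | bbbbaa => bbbbb
  | abbaaaab => baaaab => bbab => bb
  | aabba => bbba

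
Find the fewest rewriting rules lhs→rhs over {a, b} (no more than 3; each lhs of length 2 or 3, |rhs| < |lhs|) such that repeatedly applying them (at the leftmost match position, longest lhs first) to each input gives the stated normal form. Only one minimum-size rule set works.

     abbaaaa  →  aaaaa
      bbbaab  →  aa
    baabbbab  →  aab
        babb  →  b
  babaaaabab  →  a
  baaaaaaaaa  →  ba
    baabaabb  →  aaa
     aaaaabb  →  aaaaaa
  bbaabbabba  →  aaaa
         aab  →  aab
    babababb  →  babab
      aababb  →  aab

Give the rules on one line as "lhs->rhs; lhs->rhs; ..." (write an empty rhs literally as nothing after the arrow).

baa->b; bb->a; bba->a

  | abbaaaa => aaaaa
  | bbbaab => abaab => abb => aa
  | baabbbab => bbbbab => abbab => aab
  | babb => baa => b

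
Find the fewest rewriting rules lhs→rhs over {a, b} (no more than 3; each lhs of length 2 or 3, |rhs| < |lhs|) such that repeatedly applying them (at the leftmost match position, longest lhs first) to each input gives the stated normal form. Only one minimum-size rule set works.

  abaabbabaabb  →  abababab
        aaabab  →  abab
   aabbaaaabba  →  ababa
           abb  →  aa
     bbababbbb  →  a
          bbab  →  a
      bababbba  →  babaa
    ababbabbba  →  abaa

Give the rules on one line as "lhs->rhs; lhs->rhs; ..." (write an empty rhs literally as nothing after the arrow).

aaa->a; aab->a; bb->a

  | abaabbabaabb => abababaabb => abababab
  | aaabab => abab
  | aabbaaaabba => abaaaabba => abaabba => ababa
  | abb => aa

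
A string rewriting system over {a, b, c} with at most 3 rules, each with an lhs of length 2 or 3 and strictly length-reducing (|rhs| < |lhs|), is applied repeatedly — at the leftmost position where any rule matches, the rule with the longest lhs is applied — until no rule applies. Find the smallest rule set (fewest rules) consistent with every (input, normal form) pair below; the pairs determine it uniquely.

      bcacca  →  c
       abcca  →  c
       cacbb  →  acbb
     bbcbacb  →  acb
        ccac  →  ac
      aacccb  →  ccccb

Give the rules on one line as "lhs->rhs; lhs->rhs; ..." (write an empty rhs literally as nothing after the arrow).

  | bcacca => bacca => acca => aca => aa => c
  | abcca => abca => aba => aa => c
  | cacbb => acbb
  | bbcbacb => bbcacb => bbacb => bacb => acb

aa->c; ba->a; ca->a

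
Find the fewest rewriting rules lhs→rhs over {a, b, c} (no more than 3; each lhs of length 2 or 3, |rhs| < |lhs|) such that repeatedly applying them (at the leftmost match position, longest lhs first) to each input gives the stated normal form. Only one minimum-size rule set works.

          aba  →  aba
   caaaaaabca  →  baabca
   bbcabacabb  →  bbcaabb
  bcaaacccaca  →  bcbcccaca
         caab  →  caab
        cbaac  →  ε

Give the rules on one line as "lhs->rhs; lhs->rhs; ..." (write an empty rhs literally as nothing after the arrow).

aaa->b; bac->; cba->b

  | aba
  | caaaaaabca => cbaaabca => baabca
  | bbcabacabb => bbcaabb
  | bcaaacccaca => bcbcccaca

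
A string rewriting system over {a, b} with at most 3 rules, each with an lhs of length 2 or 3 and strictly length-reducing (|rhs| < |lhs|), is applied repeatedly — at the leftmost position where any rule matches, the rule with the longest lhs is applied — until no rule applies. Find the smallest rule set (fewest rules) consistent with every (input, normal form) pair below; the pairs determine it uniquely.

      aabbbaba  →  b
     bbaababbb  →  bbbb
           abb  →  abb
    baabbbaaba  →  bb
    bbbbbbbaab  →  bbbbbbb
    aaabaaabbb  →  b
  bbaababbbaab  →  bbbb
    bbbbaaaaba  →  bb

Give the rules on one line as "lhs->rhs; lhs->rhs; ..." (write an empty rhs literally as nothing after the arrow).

  | aabbbaba => bbaba => bba => b
  | bbaababbb => bbabbb => bbbb
  | abb
  | baabbbaaba => bbbaaba => bbba => bb

aab->; ba->; baa->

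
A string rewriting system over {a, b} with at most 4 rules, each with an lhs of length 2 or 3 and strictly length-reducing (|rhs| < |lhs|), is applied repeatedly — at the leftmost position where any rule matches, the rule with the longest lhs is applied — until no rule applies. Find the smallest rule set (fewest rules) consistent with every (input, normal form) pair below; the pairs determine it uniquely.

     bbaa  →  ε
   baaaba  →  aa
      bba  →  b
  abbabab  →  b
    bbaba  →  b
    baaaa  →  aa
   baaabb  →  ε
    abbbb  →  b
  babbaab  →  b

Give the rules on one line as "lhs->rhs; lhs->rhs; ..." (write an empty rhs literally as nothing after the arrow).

aaa->aa; ab->; ba->; bbb->b

  | bbaa => ba => ε
  | baaaba => aaba => aa
  | bba => b
  | abbabab => babab => bab => b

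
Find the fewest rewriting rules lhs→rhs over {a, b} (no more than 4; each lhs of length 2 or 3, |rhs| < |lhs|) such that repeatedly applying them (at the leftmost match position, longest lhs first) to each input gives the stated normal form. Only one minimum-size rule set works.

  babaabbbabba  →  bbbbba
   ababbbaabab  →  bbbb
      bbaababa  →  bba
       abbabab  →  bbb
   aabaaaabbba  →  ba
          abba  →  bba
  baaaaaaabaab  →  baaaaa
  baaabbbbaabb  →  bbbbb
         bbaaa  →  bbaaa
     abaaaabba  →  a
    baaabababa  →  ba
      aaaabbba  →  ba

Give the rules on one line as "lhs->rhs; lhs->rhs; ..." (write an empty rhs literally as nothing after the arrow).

  | babaabbbabba => baabbbabba => bbbabba => bbbbba
  | ababbbaabab => abbbaabab => bbbaabab => bbbab => bbbb
  | bbaababa => bbaba => bba
  | abbabab => bbabab => bbab => bbb

aab->; ab->b; aba->a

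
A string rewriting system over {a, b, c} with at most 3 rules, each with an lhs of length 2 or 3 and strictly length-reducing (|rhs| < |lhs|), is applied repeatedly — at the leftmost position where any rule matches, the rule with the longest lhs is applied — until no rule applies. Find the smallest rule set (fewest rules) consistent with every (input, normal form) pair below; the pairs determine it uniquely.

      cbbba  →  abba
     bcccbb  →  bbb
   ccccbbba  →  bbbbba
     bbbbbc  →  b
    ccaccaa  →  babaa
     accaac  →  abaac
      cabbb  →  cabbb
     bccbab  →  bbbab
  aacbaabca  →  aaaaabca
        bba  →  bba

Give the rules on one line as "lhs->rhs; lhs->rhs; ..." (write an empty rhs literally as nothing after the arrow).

  | cbbba => abba
  | bcccbb => bbcbb => ccbb => bbb
  | ccccbbba => bccbbba => bbbbba
  | bbbbbc => bbbcc => bccc => bbc => cc => b

bbc->cc; cb->a; cc->b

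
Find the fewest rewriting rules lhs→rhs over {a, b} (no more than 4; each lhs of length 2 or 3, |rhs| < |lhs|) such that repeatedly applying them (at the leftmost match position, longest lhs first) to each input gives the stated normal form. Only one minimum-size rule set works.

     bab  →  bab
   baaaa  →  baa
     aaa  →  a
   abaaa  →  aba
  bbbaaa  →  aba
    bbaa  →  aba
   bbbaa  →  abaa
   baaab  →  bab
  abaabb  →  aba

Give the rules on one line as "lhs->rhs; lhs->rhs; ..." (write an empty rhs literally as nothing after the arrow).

  | bab
  | baaaa => baa
  | aaa => a
  | abaaa => aba

aaa->a; bb->a; bba->ab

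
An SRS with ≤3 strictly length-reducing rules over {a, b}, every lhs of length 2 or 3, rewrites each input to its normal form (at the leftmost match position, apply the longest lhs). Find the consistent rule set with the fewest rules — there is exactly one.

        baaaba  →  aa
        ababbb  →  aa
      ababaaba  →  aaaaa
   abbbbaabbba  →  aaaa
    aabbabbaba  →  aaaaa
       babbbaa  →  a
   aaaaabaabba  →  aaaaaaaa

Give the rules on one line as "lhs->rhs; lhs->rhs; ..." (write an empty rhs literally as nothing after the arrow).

  | baaaba => aba => aa
  | ababbb => aabbb => aabb => aab => aa
  | ababaaba => aabaaba => aaaaba => aaaaa
  | abbbbaabbba => abbbaabbba => abbaabbba => abaabbba => aaabbba => aaabba => aaaba => aaaa

ab->a; baa->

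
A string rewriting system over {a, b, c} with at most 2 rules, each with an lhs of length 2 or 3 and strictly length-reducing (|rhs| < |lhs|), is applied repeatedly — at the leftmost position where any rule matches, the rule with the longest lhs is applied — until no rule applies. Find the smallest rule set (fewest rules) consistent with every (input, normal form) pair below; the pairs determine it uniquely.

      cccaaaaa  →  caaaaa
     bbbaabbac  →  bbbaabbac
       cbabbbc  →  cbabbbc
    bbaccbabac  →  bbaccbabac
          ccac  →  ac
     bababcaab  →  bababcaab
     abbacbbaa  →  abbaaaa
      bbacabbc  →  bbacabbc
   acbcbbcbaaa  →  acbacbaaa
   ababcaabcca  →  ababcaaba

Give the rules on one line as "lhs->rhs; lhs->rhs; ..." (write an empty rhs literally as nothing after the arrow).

  | cccaaaaa => caaaaa
  | bbbaabbac
  | cbabbbc
  | bbaccbabac

cbb->a; cca->a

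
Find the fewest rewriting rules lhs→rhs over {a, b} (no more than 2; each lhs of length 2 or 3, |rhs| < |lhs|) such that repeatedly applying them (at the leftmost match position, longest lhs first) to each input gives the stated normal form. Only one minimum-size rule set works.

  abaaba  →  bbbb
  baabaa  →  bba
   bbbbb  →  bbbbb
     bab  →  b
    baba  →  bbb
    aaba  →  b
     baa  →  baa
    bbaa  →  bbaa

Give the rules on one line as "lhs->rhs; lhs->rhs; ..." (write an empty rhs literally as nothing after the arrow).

ab->; aba->bb

  | abaaba => bbaba => bbbb
  | baabaa => babba => bba
  | bbbbb
  | bab => b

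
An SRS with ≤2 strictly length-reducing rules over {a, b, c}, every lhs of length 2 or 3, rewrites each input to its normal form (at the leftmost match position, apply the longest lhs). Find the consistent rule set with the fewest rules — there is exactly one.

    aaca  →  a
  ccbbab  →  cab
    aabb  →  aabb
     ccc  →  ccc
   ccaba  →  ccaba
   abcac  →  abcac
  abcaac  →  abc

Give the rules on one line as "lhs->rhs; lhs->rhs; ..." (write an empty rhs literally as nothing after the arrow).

  | aaca => a
  | ccbbab => cab
  | aabb
  | ccc

aac->; cbb->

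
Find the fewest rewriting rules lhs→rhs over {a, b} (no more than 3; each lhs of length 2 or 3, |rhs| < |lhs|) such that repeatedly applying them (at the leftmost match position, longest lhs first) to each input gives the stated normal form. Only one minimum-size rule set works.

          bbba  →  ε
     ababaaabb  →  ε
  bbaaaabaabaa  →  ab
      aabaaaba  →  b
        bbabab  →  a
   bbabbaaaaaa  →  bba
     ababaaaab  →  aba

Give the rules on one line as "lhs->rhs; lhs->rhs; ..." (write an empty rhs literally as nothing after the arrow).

  | bbba => aa => ε
  | ababaaabb => abaaaabb => abaabb => abbb => aa => ε
  | bbaaaabaabaa => bbaabaabaa => bbbaabaa => aaabaa => abaa => ab
  | aabaaaba => baaaba => baba => baa => b

aa->; bab->ba; bbb->a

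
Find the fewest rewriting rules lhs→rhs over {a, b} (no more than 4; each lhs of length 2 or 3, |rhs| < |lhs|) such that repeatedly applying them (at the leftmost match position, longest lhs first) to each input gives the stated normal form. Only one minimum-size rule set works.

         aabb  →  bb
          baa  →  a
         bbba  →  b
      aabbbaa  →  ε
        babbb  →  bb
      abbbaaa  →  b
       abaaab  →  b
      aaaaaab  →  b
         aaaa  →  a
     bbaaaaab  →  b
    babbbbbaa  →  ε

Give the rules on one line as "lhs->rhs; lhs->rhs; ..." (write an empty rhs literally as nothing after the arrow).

  | aabb => bbb => bb
  | baa => a
  | bbba => bba => b
  | aabbbaa => bbbbaa => bbbaa => bbaa => ba => ε

aa->b; ba->; bbb->bb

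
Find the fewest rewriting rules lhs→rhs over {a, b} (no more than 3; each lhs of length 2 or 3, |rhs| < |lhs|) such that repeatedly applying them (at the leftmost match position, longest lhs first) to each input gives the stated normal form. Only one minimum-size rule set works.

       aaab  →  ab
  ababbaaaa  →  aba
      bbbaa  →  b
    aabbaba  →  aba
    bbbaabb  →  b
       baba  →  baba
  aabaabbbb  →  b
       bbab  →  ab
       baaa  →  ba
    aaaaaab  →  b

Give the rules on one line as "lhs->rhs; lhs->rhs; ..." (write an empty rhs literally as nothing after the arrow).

aa->; bb->

  | aaab => ab
  | ababbaaaa => abaaaaa => abaaa => aba
  | bbbaa => baa => b
  | aabbaba => bbaba => aba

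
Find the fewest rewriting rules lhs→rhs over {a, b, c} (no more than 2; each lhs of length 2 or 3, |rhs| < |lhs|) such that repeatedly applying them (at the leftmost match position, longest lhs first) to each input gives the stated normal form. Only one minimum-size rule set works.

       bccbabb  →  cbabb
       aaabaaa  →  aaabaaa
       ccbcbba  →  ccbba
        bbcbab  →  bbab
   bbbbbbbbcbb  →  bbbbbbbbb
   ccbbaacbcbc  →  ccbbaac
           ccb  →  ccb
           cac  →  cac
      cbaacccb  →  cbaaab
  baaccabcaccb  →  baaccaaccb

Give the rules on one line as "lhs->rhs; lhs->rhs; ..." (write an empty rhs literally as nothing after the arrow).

  | bccbabb => cbabb
  | aaabaaa
  | ccbcbba => ccbba
  | bbcbab => bbab

bc->; ccc->a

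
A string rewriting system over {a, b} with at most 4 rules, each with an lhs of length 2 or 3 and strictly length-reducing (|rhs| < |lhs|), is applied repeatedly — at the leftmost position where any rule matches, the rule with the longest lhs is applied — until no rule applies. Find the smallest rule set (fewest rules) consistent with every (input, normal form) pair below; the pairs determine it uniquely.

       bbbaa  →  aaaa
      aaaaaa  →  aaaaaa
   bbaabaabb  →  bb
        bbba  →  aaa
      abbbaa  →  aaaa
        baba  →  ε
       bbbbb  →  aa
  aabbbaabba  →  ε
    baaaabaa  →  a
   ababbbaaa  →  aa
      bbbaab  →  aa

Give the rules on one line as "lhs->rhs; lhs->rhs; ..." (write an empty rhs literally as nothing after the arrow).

  | bbbaa => aaaa
  | aaaaaa
  | bbaabaabb => abaabb => baabb => bbbb => aab => bb
  | bbba => aaa

aab->bb; ab->b; bba->; bbb->aa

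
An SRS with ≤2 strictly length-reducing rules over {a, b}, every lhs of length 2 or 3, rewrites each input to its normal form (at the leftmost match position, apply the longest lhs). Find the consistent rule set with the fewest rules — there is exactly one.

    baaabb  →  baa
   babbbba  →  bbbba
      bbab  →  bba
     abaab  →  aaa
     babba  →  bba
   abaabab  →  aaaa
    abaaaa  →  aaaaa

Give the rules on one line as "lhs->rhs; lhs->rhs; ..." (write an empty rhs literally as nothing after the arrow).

ab->a; abb->b

  | baaabb => baab => baa
  | babbbba => bbbba
  | bbab => bba
  | abaab => aaab => aaa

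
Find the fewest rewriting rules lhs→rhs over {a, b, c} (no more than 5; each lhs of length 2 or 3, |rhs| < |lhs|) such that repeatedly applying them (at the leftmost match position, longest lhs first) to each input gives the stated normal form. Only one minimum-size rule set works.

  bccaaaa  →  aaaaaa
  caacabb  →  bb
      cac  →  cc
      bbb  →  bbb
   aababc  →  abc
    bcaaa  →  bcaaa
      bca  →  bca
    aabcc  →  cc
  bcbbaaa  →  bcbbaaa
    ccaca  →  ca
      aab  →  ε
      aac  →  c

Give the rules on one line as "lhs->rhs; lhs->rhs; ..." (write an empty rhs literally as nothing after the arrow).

  | bccaaaa => aaaaaa
  | caacabb => cacabb => ccabb => bb
  | cac => cc
  | bbb

aab->; ac->c; bcc->aa; cca->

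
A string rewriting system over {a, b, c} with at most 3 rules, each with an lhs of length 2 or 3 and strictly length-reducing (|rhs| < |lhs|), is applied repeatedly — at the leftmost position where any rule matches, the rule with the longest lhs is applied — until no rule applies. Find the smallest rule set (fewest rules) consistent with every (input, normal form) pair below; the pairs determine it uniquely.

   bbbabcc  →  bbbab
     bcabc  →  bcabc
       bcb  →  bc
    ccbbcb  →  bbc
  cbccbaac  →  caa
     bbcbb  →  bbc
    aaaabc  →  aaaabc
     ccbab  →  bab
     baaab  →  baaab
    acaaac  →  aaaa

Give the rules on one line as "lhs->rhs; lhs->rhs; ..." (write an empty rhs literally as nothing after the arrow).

ac->a; cb->c; cc->

  | bbbabcc => bbbab
  | bcabc
  | bcb => bc
  | ccbbcb => bbcb => bbc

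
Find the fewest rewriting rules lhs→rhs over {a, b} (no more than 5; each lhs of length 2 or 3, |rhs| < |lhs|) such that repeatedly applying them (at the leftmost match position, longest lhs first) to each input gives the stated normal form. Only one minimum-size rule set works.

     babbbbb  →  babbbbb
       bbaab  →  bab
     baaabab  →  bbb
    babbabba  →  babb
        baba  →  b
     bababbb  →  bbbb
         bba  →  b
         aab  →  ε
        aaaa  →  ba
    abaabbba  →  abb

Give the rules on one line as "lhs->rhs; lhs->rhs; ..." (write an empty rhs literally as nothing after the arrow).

  | babbbbb
  | bbaab => bab
  | baaabab => bbbab => bbb
  | babbabba => babbba => babb

aaa->b; aab->; aba->; bba->b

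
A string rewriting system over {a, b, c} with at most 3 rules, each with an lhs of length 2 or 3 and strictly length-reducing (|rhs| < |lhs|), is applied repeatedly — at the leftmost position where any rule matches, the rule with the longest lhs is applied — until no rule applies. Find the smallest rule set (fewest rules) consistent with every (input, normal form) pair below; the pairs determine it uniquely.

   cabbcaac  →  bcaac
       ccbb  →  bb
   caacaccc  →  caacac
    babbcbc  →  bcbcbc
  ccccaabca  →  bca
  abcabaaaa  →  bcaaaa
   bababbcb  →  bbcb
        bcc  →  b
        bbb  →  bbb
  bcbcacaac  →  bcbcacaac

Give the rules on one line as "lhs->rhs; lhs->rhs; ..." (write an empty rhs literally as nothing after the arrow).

  | cabbcaac => ccbcaac => bcaac
  | ccbb => bb
  | caacaccc => caacac
  | babbcbc => bcbcbc

ab->c; cc->; cca->ba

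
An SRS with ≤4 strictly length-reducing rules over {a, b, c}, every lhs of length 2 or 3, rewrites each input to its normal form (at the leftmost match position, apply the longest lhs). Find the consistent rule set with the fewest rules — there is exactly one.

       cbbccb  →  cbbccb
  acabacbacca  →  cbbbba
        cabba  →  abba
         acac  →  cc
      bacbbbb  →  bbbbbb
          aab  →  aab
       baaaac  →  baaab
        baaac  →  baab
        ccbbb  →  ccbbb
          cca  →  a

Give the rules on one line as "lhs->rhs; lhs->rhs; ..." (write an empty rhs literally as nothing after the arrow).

  | cbbccb
  | acabacbacca => cbacbacca => cbbbacca => cbbbbca => cbbbba
  | cabba => abba
  | acac => cc

ac->b; aca->c; ca->a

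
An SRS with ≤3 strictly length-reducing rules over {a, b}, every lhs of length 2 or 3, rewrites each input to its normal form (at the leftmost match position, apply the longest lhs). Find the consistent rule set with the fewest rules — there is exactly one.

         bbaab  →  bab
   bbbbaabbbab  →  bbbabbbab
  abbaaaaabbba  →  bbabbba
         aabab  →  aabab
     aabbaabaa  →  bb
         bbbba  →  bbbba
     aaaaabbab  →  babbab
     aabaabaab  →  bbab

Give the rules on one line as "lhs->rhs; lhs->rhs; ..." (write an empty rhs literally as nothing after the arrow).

aaa->bb; baa->a

  | bbaab => bab
  | bbbbaabbbab => bbbabbbab
  | abbaaaaabbba => abaaaabbba => aaaabbba => bbabbba
  | aabab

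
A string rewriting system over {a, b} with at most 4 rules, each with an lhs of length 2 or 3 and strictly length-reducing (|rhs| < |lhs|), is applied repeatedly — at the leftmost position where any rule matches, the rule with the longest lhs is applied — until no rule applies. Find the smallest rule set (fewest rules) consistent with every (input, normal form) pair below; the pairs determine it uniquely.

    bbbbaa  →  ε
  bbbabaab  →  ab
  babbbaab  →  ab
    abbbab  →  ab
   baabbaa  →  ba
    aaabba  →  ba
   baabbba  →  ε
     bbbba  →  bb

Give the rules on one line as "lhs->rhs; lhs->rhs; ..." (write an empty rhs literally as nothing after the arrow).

aa->a; abb->ba; bab->; bba->

  | bbbbaa => bba => ε
  | bbbabaab => bbaab => ab
  | babbbaab => bbaab => ab
  | abbbab => babab => ab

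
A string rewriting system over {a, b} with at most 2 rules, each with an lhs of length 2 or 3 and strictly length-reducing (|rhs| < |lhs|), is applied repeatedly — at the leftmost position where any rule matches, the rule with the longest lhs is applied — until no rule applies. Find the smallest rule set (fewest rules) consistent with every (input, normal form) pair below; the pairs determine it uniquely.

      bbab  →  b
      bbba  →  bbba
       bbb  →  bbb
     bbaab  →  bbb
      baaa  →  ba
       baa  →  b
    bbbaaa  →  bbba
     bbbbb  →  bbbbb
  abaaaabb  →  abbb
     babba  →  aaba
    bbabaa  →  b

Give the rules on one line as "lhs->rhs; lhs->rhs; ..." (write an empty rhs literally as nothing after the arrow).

  | bbab => baa => b
  | bbba
  | bbb
  | bbaab => bbb

baa->b; bab->aa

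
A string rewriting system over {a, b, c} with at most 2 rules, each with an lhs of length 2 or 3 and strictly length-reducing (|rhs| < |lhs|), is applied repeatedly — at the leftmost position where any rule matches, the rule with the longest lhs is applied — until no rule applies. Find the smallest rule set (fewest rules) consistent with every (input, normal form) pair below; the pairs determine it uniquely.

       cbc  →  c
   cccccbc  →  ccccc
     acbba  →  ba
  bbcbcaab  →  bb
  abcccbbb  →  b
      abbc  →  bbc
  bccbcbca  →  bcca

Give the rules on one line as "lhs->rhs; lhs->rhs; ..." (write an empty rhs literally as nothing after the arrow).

ab->b; cb->

  | cbc => c
  | cccccbc => ccccc
  | acbba => aba => ba
  | bbcbcaab => bbcaab => bbcab => bbcb => bb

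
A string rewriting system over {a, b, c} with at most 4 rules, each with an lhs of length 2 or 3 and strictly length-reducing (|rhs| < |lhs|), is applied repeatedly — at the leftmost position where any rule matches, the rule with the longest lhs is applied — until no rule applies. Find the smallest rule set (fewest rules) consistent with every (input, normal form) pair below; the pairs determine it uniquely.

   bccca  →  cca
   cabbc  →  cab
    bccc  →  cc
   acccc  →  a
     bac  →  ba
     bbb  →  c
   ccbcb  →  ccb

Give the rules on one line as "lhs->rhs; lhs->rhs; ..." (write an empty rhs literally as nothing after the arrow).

  | bccca => cca
  | cabbc => cab
  | bccc => cc
  | acccc => accc => acc => ac => a

ac->a; bbb->c; bc->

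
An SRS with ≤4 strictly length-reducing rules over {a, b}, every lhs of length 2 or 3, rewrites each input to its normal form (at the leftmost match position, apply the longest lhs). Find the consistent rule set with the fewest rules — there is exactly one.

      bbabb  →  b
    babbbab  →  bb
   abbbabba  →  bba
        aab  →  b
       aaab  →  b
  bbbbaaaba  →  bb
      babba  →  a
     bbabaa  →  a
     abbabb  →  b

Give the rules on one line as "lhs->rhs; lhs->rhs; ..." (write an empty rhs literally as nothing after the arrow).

ab->b; aba->b; bbb->

  | bbabb => bbbb => b
  | babbbab => bbbbab => bab => bb
  | abbbabba => bbbabba => abba => bba
  | aab => ab => b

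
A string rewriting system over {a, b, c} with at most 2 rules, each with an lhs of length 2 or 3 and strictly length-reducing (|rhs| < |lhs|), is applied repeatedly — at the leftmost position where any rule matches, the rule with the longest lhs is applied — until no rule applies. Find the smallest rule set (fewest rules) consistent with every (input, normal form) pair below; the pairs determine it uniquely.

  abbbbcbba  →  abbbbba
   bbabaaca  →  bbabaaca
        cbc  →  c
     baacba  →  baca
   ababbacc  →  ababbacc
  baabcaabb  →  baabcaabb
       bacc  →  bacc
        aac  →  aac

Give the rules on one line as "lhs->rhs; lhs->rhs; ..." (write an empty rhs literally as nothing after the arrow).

acb->c; cb->

  | abbbbcbba => abbbbba
  | bbabaaca
  | cbc => c
  | baacba => baca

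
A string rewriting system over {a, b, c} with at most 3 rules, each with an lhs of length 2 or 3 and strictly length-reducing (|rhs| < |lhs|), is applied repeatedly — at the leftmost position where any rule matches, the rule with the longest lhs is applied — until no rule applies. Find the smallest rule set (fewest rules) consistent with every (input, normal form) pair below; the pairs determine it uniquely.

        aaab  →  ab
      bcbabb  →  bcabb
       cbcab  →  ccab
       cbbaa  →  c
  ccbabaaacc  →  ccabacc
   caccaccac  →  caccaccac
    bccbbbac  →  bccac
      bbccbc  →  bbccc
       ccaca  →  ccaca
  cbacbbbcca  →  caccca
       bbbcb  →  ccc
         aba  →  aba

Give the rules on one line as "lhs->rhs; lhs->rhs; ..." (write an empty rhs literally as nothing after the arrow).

  | aaab => ab
  | bcbabb => bcabb
  | cbcab => ccab
  | cbbaa => cbaa => caa => c

aa->; bbb->cc; cb->c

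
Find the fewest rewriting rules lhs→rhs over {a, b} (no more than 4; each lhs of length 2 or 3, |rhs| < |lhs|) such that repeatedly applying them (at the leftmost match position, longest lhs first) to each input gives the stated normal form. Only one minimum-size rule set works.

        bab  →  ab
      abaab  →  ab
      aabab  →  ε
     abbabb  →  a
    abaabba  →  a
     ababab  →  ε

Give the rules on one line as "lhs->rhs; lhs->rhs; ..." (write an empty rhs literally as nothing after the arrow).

aa->b; ba->a; bb->; bba->aa

  | bab => ab
  | abaab => aaab => bab => ab
  | aabab => bbab => aab => bb => ε
  | abbabb => aaabb => babb => abb => a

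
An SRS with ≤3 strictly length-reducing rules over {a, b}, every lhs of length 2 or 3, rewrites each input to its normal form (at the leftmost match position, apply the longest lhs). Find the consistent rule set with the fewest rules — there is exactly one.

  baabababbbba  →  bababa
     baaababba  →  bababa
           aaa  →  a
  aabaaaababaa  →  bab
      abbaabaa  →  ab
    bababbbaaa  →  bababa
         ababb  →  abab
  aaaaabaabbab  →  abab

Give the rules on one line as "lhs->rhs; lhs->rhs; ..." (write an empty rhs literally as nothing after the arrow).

aa->; bb->b

  | baabababbbba => bbababbbba => bababbbba => bababbba => bababba => bababa
  | baaababba => bababba => bababa
  | aaa => a
  | aabaaaababaa => baaaababaa => baababaa => bbabaa => babaa => bab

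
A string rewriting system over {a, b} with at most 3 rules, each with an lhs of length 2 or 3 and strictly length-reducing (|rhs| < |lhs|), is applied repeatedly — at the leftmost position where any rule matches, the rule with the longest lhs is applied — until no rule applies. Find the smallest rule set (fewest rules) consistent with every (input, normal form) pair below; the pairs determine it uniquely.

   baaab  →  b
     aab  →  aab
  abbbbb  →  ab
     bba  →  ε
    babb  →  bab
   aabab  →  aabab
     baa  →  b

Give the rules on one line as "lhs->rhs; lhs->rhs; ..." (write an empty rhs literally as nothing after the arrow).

  | baaab => bbab => b
  | aab
  | abbbbb => abbbb => abbb => abb => ab
  | bba => ε

baa->bb; bb->b; bba->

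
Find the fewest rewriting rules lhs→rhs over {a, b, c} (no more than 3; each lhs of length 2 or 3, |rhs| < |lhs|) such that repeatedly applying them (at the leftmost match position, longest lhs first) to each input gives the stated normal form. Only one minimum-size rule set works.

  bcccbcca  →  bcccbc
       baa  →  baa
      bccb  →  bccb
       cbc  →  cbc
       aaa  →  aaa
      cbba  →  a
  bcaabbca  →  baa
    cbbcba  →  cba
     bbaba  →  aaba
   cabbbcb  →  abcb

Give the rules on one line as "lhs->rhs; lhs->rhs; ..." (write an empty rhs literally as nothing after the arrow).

  | bcccbcca => bcccbc
  | baa
  | bccb
  | cbc

bb->a; ca->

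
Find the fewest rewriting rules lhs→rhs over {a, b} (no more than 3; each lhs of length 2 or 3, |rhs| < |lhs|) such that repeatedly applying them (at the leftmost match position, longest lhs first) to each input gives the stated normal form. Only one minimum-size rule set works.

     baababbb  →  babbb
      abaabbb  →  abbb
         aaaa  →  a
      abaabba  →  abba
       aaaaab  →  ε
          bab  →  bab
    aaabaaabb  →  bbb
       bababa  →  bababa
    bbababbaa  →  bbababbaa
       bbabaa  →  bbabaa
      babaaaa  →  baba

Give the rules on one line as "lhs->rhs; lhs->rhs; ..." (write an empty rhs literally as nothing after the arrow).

aaa->; aab->

  | baababbb => babbb
  | abaabbb => abbb
  | aaaa => a
  | abaabba => abba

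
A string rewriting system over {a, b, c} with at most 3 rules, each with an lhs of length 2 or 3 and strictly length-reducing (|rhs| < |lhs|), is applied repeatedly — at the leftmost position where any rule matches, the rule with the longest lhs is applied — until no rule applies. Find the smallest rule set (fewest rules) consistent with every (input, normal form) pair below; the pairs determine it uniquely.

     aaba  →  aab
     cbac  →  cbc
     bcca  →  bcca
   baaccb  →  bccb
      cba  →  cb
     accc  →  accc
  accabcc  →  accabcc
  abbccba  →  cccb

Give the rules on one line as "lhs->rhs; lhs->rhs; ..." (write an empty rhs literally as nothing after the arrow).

abb->c; ba->b

  | aaba => aab
  | cbac => cbc
  | bcca
  | baaccb => baccb => bccb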